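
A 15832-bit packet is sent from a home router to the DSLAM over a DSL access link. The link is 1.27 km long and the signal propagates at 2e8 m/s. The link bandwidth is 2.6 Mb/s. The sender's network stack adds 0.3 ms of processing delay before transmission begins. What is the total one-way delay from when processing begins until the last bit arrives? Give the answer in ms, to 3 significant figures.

Transmission delay = L/R = 15832 / 2600000 = 6.08923 ms.
Propagation delay = d/s = 1270 m / 200000000 m/s = 0.00635 ms.
Plus processing delay 0.3 ms = 0.3 ms.
Total = 6.40 ms.

6.40 ms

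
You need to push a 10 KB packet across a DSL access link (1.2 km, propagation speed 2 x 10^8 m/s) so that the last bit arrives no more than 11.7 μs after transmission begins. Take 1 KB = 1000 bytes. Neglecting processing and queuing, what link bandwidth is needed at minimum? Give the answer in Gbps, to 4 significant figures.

L = 80000 bits.
Propagation delay = 1200 / 200000000 = 6 μs.
Transmission budget = 11.7 − 6 = 5.7 μs.
R ≥ L / t_tx = 80000 bits / 5.7e-06 s = 14.04 Gbps.

14.04 Gbps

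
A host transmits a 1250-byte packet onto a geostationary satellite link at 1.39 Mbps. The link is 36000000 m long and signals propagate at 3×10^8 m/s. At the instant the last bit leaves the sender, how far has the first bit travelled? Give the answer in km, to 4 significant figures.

2158 km

t_tx = L/R = 10000/1390000 = 0.00719424 s.
Distance = s × t_tx = 300000000 × 0.00719424 = 2158 km.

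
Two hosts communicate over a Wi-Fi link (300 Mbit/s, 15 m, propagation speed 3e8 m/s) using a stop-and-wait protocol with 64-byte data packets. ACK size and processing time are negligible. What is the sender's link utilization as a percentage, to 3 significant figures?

94.5 %

t_tx = L/R = 512/300000000 = 1.70667e-06 s.
t_prop = 15/300000000 = 5e-08 s; RTT = 1e-07 s.
Cycle = t_tx + RTT = 1.80667e-06 s.
Utilization = t_tx / cycle = 1.70667e-06/1.80667e-06 = 94.5 %.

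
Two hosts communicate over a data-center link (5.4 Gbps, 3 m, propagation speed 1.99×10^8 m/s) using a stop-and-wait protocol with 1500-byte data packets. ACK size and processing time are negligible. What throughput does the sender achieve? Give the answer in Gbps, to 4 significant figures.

t_tx = L/R = 12000/5400000000 = 2.22222e-06 s.
t_prop = 3/199000000 = 1.50754e-08 s; RTT = 3.01508e-08 s.
Cycle = t_tx + RTT = 2.25237e-06 s.
Throughput = L / cycle = 12000 / 2.25237e-06 = 5.328 Gbps.

5.328 Gbps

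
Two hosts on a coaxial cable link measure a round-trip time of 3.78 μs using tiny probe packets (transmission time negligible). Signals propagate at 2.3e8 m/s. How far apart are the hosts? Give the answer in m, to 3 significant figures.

435 m

One-way propagation = RTT/2 = 1.89 μs.
d = s × t = 2.3e+08 × 1.89e-06 = 435 m.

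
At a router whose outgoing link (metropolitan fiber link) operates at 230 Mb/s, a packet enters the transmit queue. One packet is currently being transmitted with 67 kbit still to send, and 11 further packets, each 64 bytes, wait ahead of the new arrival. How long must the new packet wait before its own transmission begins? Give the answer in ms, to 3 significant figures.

0.316 ms

Each queued packet: L/R = 512/230000000 = 0.00222609 ms.
11 queued → 0.024487 ms.
Plus remaining 67000 bits of current packet: 0.291304 ms.
Queuing delay = 0.316 ms.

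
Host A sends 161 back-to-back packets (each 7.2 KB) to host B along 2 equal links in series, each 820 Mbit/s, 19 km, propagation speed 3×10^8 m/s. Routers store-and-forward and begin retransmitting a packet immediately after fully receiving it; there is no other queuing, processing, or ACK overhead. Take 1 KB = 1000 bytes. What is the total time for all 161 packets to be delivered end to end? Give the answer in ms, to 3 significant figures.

Per-hop transmission t_tx = L/R = 57600/820000000 = 0.0702439 ms.
Per-hop propagation t_prop = 19000/300000000 = 0.0633333 ms.
Pipeline fill: first packet needs 2·t_tx to clear all hops; remaining 160 packets each add one t_tx.
Total = (2+161-1)·t_tx + 2·t_prop = 162·0.0702439 + 2·0.0633333 = 11.5 ms.

11.5 ms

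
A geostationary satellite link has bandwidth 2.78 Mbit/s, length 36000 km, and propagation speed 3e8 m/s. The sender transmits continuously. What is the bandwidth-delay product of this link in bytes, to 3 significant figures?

41700 bytes

Propagation delay = 36000000 / 300000000 = 0.12 s.
BDP = R × t_prop = 2780000 × 0.12 = 333600 bits.
In bytes: 333600/8 = 41700 bytes.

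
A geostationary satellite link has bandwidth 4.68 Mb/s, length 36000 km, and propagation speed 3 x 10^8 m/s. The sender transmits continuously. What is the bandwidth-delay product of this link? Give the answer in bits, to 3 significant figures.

562000 bits

Propagation delay = 36000000 / 300000000 = 0.12 s.
BDP = R × t_prop = 4680000 × 0.12 = 561600 bits.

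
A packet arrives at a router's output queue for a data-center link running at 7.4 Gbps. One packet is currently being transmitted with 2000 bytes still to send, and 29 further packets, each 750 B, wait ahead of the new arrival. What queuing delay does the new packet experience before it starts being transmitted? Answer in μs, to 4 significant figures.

25.68 μs

Each queued packet: L/R = 6000/7400000000 = 0.810811 μs.
29 queued → 23.5135 μs.
Plus remaining 16000 bits of current packet: 2.16216 μs.
Queuing delay = 25.68 μs.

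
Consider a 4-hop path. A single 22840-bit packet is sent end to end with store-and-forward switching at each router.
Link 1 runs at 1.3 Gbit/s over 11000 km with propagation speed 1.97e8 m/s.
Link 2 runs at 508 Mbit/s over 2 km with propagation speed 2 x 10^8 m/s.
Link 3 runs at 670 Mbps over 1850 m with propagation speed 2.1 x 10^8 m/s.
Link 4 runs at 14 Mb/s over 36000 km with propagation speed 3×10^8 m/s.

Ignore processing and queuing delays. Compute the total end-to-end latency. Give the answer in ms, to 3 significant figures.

178 ms

Transmission delays (L/R per hop): 0.0175692, 0.0449606, 0.0340896, 1.63143 ms; sum = 1.72805 ms.
Propagation delays (d/s per hop): 55.8376, 0.01, 0.00880952, 120 ms; sum = 175.856 ms.
End-to-end = 178 ms.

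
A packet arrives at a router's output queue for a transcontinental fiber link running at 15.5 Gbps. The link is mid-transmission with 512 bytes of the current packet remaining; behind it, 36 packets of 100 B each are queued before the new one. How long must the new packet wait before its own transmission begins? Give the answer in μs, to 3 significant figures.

2.12 μs

Each queued packet: L/R = 800/15500000000 = 0.0516129 μs.
36 queued → 1.85806 μs.
Plus remaining 4096 bits of current packet: 0.264258 μs.
Queuing delay = 2.12 μs.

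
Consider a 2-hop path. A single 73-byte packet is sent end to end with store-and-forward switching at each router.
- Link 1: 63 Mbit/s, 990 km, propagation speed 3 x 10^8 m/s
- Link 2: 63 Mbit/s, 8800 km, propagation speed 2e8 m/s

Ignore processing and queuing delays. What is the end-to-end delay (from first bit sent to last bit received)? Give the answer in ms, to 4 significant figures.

47.32 ms

L = 73 × 8 = 584 bits.
Transmission delay per hop = L/R = 584/63000000 = 0.00926984 ms; 2 hops → 0.0185397 ms.
Propagation delays (d/s per hop): 3.3, 44 ms; sum = 47.3 ms.
End-to-end = 47.32 ms.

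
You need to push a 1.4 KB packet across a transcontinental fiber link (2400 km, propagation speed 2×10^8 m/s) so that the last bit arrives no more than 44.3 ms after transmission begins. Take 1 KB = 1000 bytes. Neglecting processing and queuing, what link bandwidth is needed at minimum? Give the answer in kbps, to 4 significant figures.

L = 11200 bits.
Propagation delay = 2400000 / 200000000 = 12 ms.
Transmission budget = 44.3 − 12 = 32.3 ms.
R ≥ L / t_tx = 11200 bits / 0.0323 s = 346.7 kbps.

346.7 kbps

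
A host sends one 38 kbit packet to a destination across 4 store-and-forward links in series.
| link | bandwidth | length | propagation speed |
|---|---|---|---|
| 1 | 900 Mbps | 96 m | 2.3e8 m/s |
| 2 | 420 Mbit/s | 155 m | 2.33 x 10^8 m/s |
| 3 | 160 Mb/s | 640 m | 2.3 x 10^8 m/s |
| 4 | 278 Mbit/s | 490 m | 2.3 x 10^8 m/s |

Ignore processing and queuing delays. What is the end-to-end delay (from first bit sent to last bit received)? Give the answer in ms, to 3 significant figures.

0.513 ms

L = 38000 bits.
Transmission delays (L/R per hop): 0.0422222, 0.0904762, 0.2375, 0.136691 ms; sum = 0.506889 ms.
Propagation delays (d/s per hop): 0.000417391, 0.000665236, 0.00278261, 0.00213043 ms; sum = 0.00599567 ms.
End-to-end = 0.513 ms.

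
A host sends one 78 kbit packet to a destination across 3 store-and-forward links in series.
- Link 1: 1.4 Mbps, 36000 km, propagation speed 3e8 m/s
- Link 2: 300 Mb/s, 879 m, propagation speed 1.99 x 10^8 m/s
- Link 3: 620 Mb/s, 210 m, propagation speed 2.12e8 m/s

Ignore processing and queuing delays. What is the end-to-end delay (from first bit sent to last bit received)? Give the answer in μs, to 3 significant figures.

176000 μs

L = 78000 bits.
Transmission delays (L/R per hop): 55714.3, 260, 125.806 μs; sum = 56100.1 μs.
Propagation delays (d/s per hop): 120000, 4.41709, 0.990566 μs; sum = 120005 μs.
End-to-end = 176000 μs.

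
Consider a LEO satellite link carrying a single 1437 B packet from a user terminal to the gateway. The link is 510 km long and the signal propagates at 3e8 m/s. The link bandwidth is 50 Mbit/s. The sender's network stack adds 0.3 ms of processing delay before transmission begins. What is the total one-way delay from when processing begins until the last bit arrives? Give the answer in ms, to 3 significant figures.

2.23 ms

L = 1437 × 8 = 11496 bits.
Transmission delay = L/R = 11496 / 50000000 = 0.22992 ms.
Propagation delay = d/s = 510000 m / 300000000 m/s = 1.7 ms.
Plus processing delay 0.3 ms = 0.3 ms.
Total = 2.23 ms.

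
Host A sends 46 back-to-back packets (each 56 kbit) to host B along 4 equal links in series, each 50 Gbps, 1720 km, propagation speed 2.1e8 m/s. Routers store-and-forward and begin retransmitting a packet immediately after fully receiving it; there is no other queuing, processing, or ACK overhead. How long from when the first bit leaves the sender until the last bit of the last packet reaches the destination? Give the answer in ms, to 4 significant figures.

Per-hop transmission t_tx = L/R = 56000/50000000000 = 0.00112 ms.
Per-hop propagation t_prop = 1720000/210000000 = 8.19048 ms.
Pipeline fill: first packet needs 4·t_tx to clear all hops; remaining 45 packets each add one t_tx.
Total = (4+46-1)·t_tx + 4·t_prop = 49·0.00112 + 4·8.19048 = 32.82 ms.

32.82 ms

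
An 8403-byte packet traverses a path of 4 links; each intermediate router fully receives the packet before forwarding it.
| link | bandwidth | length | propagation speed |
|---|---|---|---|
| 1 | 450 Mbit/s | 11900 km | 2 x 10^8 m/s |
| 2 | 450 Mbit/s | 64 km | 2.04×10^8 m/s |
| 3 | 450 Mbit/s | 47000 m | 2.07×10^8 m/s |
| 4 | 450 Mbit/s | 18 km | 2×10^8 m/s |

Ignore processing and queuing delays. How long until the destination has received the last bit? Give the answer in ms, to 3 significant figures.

L = 8403 × 8 = 67224 bits.
Transmission delay per hop = L/R = 67224/450000000 = 0.149387 ms; 4 hops → 0.597547 ms.
Propagation delays (d/s per hop): 59.5, 0.313725, 0.227053, 0.09 ms; sum = 60.1308 ms.
End-to-end = 60.7 ms.

60.7 ms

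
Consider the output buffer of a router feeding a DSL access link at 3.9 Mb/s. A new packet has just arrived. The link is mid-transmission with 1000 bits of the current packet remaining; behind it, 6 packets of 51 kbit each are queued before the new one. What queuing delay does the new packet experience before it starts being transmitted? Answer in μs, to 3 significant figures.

78700 μs

Each queued packet: L/R = 51000/3900000 = 13076.9 μs.
6 queued → 78461.5 μs.
Plus remaining 1000 bits of current packet: 256.41 μs.
Queuing delay = 78700 μs.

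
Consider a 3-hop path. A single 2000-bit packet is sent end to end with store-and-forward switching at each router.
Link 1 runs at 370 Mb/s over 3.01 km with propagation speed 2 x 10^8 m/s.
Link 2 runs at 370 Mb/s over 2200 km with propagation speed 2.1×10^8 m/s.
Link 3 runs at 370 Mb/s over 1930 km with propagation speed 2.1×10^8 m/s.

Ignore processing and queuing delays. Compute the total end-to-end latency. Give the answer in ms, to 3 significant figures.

Transmission delay per hop = L/R = 2000/370000000 = 0.00540541 ms; 3 hops → 0.0162162 ms.
Propagation delays (d/s per hop): 0.01505, 10.4762, 9.19048 ms; sum = 19.6817 ms.
End-to-end = 19.7 ms.

19.7 ms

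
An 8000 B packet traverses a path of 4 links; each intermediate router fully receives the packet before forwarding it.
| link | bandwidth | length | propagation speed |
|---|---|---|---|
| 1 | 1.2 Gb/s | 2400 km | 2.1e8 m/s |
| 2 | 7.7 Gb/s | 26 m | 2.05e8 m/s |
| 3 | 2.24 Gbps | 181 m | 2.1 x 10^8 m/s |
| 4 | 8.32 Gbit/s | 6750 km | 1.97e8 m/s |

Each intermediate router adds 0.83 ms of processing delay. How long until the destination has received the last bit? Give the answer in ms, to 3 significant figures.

48.3 ms

L = 8000 × 8 = 64000 bits.
Transmission delays (L/R per hop): 0.0533333, 0.00831169, 0.0285714, 0.00769231 ms; sum = 0.0979088 ms.
Propagation delays (d/s per hop): 11.4286, 0.000126829, 0.000861905, 34.264 ms; sum = 45.6935 ms.
Processing at 3 router(s): 3 × 0.83 ms = 2.49 ms.
End-to-end = 48.3 ms.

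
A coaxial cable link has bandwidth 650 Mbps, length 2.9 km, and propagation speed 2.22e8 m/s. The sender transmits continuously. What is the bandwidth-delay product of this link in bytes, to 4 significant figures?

1061 bytes

Propagation delay = 2900 / 2.22e+08 = 1.30631e-05 s.
BDP = R × t_prop = 650000000 × 1.30631e-05 = 8490.99 bits.
In bytes: 8490.99/8 = 1061 bytes.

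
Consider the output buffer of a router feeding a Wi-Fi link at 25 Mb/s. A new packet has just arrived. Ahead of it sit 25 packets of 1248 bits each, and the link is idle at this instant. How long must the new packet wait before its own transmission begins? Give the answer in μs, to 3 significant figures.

Each queued packet: L/R = 1248/25000000 = 49.92 μs.
25 queued → 1248 μs.
Queuing delay = 1250 μs.

1250 μs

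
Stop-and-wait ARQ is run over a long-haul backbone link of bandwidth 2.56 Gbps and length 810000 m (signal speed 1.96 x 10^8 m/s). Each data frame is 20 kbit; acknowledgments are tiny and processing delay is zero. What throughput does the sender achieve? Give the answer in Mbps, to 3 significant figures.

t_tx = L/R = 20000/2560000000 = 7.8125e-06 s.
t_prop = 810000/196000000 = 0.00413265 s; RTT = 0.00826531 s.
Cycle = t_tx + RTT = 0.00827312 s.
Throughput = L / cycle = 20000 / 0.00827312 = 2.42 Mbps.

2.42 Mbps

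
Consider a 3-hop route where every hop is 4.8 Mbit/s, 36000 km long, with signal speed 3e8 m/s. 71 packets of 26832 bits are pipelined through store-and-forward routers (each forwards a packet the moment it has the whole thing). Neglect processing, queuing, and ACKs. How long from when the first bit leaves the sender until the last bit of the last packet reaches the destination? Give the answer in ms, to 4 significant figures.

Per-hop transmission t_tx = L/R = 26832/4800000 = 5.59 ms.
Per-hop propagation t_prop = 36000000/300000000 = 120 ms.
Pipeline fill: first packet needs 3·t_tx to clear all hops; remaining 70 packets each add one t_tx.
Total = (3+71-1)·t_tx + 3·t_prop = 73·5.59 + 3·120 = 768.1 ms.

768.1 ms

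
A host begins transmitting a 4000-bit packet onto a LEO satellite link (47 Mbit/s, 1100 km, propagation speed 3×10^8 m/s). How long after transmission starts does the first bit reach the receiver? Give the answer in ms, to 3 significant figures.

First bit experiences only propagation delay: d/s = 1100000/300000000 = 3.67 ms.

3.67 ms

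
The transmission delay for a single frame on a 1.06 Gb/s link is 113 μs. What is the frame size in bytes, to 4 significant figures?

L = R × t_tx = 1060000000 b/s × 0.000113 s = 119780 bits.
In bytes: 119780 / 8 = 14970 bytes.

14970 bytes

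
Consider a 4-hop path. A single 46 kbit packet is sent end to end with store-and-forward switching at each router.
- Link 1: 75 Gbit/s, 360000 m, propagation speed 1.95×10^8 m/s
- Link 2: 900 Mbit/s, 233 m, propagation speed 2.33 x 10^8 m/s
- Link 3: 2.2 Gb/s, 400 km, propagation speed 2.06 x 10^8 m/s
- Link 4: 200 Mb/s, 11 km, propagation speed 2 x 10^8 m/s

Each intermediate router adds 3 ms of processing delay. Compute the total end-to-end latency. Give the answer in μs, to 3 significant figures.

13100 μs

L = 46000 bits.
Transmission delays (L/R per hop): 0.613333, 51.1111, 20.9091, 230 μs; sum = 302.634 μs.
Propagation delays (d/s per hop): 1846.15, 1, 1941.75, 55 μs; sum = 3843.9 μs.
Processing at 3 router(s): 3 × 3 ms = 9000 μs.
End-to-end = 13100 μs.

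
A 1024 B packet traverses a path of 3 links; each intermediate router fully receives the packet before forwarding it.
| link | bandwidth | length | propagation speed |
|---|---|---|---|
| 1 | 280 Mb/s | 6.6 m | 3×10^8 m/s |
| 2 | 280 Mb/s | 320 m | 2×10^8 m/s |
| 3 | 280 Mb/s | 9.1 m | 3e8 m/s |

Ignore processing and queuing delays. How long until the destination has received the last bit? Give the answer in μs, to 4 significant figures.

89.42 μs

L = 1024 × 8 = 8192 bits.
Transmission delay per hop = L/R = 8192/280000000 = 29.2571 μs; 3 hops → 87.7714 μs.
Propagation delays (d/s per hop): 0.022, 1.6, 0.0303333 μs; sum = 1.65233 μs.
End-to-end = 89.42 μs.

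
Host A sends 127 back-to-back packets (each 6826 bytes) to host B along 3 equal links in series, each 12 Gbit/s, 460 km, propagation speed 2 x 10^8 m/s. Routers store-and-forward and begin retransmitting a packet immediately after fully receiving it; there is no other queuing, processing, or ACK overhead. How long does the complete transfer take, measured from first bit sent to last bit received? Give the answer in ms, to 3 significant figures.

Per-hop transmission t_tx = L/R = 54608/12000000000 = 0.00455067 ms.
Per-hop propagation t_prop = 460000/200000000 = 2.3 ms.
Pipeline fill: first packet needs 3·t_tx to clear all hops; remaining 126 packets each add one t_tx.
Total = (3+127-1)·t_tx + 3·t_prop = 129·0.00455067 + 3·2.3 = 7.49 ms.

7.49 ms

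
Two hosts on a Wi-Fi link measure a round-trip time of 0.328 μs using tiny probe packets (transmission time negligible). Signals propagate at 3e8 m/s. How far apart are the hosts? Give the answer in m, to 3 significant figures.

49.2 m

One-way propagation = RTT/2 = 0.164 μs.
d = s × t = 300000000 × 1.64e-07 = 49.2 m.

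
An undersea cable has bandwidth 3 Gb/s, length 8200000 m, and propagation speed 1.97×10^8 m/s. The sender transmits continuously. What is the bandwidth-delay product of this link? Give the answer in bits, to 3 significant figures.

Propagation delay = 8200000 / 197000000 = 0.0416244 s.
BDP = R × t_prop = 3000000000 × 0.0416244 = 124873000 bits.

125000000 bits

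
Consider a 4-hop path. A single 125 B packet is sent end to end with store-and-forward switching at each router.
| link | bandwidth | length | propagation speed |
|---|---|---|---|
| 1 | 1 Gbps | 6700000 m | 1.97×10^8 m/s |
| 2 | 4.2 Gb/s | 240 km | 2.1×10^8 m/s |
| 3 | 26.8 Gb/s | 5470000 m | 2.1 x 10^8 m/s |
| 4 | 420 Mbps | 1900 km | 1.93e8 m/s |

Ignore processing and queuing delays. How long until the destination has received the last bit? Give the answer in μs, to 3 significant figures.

71000 μs

L = 125 × 8 = 1000 bits.
Transmission delays (L/R per hop): 1, 0.238095, 0.0373134, 2.38095 μs; sum = 3.65636 μs.
Propagation delays (d/s per hop): 34010.2, 1142.86, 26047.6, 9844.56 μs; sum = 71045.2 μs.
End-to-end = 71000 μs.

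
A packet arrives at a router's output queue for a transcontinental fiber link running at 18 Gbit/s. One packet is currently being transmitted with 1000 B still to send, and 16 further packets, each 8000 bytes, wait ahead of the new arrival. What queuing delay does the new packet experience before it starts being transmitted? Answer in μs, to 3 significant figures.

57.3 μs

Each queued packet: L/R = 64000/18000000000 = 3.55556 μs.
16 queued → 56.8889 μs.
Plus remaining 8000 bits of current packet: 0.444444 μs.
Queuing delay = 57.3 μs.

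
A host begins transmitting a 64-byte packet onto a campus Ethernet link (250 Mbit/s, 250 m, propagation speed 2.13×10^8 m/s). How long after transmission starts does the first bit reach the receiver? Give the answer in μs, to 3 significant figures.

1.17 μs

First bit experiences only propagation delay: d/s = 250/213000000 = 1.17 μs.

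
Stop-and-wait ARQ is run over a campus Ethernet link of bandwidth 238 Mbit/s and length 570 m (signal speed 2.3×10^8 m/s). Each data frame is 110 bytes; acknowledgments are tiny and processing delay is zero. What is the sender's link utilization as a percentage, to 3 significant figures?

t_tx = L/R = 880/238000000 = 3.69748e-06 s.
t_prop = 570/2.3e+08 = 2.47826e-06 s; RTT = 4.95652e-06 s.
Cycle = t_tx + RTT = 8.654e-06 s.
Utilization = t_tx / cycle = 3.69748e-06/8.654e-06 = 42.7 %.

42.7 %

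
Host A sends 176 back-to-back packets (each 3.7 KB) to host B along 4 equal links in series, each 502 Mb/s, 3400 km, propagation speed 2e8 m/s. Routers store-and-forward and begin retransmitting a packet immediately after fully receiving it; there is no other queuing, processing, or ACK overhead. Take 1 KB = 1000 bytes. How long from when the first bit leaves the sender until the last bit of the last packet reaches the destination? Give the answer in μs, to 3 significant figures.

78600 μs

Per-hop transmission t_tx = L/R = 29600/502000000 = 58.9641 μs.
Per-hop propagation t_prop = 3400000/200000000 = 17000 μs.
Pipeline fill: first packet needs 4·t_tx to clear all hops; remaining 175 packets each add one t_tx.
Total = (4+176-1)·t_tx + 4·t_prop = 179·58.9641 + 4·17000 = 78600 μs.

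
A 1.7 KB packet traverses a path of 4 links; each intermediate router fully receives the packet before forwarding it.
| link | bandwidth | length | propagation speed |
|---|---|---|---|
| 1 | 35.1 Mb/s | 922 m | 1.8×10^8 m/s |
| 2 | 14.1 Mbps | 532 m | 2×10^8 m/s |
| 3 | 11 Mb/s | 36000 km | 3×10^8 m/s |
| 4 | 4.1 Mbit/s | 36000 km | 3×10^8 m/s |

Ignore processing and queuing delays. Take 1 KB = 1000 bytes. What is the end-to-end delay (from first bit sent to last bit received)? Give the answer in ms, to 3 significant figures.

246 ms

L = 13600 bits.
Transmission delays (L/R per hop): 0.387464, 0.964539, 1.23636, 3.31707 ms; sum = 5.90544 ms.
Propagation delays (d/s per hop): 0.00512222, 0.00266, 120, 120 ms; sum = 240.008 ms.
End-to-end = 246 ms.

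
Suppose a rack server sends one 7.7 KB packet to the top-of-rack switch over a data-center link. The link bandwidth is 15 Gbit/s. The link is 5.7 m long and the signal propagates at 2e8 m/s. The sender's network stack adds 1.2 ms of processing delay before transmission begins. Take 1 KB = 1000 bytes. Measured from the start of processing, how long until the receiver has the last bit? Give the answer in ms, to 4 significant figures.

1.204 ms

L = 61600 bits.
Transmission delay = L/R = 61600 / 15000000000 = 0.00410667 ms.
Propagation delay = d/s = 5.7 m / 200000000 m/s = 2.85e-05 ms.
Plus processing delay 1.2 ms = 1.2 ms.
Total = 1.204 ms.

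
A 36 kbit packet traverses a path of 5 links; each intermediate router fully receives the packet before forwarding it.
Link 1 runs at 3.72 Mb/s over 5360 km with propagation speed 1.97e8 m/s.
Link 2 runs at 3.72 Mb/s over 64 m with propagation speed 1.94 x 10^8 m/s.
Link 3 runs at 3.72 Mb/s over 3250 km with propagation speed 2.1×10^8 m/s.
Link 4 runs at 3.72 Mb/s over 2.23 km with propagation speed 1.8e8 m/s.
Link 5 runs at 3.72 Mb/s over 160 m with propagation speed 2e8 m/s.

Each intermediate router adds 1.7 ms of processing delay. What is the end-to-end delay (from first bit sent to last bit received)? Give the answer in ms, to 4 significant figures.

L = 36000 bits.
Transmission delay per hop = L/R = 36000/3720000 = 9.67742 ms; 5 hops → 48.3871 ms.
Propagation delays (d/s per hop): 27.2081, 0.000329897, 15.4762, 0.0123889, 0.0008 ms; sum = 42.6978 ms.
Processing at 4 router(s): 4 × 1.7 ms = 6.8 ms.
End-to-end = 97.88 ms.

97.88 ms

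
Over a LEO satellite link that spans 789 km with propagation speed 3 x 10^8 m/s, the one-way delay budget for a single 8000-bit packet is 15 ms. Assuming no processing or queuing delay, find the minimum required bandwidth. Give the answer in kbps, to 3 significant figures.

Propagation delay = 789000 / 300000000 = 2.63 ms.
Transmission budget = 15 − 2.63 = 12.37 ms.
R ≥ L / t_tx = 8000 bits / 0.01237 s = 647 kbps.

647 kbps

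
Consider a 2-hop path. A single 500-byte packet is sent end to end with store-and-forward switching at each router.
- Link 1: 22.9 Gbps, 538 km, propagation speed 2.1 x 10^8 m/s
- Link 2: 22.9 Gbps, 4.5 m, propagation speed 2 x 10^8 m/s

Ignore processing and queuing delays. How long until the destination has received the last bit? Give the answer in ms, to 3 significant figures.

L = 500 × 8 = 4000 bits.
Transmission delay per hop = L/R = 4000/22900000000 = 0.000174672 ms; 2 hops → 0.000349345 ms.
Propagation delays (d/s per hop): 2.5619, 2.25e-05 ms; sum = 2.56193 ms.
End-to-end = 2.56 ms.

2.56 ms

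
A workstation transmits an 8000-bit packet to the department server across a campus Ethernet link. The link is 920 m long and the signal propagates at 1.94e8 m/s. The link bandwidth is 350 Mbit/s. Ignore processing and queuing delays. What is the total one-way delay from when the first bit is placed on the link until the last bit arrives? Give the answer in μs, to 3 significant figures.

Transmission delay = L/R = 8000 / 350000000 = 22.8571 μs.
Propagation delay = d/s = 920 m / 194000000 m/s = 4.74227 μs.
Total = 27.6 μs.

27.6 μs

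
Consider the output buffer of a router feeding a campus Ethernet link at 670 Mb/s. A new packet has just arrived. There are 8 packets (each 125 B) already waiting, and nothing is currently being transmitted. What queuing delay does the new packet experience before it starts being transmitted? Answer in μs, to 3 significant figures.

Each queued packet: L/R = 1000/670000000 = 1.49254 μs.
8 queued → 11.9403 μs.
Queuing delay = 11.9 μs.

11.9 μs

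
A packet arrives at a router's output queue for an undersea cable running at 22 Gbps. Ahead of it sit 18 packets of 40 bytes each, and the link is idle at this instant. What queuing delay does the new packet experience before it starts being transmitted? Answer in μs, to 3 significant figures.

0.262 μs

Each queued packet: L/R = 320/22000000000 = 0.0145455 μs.
18 queued → 0.261818 μs.
Queuing delay = 0.262 μs.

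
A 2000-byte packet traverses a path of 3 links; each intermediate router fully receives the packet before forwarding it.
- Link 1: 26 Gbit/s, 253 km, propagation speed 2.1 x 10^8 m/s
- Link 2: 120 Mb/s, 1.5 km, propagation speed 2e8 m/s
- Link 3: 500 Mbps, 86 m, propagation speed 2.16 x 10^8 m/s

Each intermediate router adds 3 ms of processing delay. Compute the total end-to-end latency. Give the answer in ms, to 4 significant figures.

L = 2000 × 8 = 16000 bits.
Transmission delays (L/R per hop): 0.000615385, 0.133333, 0.032 ms; sum = 0.165949 ms.
Propagation delays (d/s per hop): 1.20476, 0.0075, 0.000398148 ms; sum = 1.21266 ms.
Processing at 2 router(s): 2 × 3 ms = 6 ms.
End-to-end = 7.379 ms.

7.379 ms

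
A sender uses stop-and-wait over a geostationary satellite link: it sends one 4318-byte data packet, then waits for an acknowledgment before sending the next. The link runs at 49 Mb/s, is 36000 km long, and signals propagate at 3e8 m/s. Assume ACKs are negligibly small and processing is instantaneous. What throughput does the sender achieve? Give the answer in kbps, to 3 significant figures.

144 kbps

t_tx = L/R = 34544/49000000 = 0.00070498 s.
t_prop = 36000000/300000000 = 0.12 s; RTT = 0.24 s.
Cycle = t_tx + RTT = 0.240705 s.
Throughput = L / cycle = 34544 / 0.240705 = 144 kbps.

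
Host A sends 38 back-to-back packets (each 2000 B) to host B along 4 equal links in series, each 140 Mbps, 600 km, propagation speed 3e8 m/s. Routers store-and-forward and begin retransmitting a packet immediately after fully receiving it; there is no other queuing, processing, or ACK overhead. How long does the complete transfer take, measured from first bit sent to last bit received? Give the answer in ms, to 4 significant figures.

12.69 ms

Per-hop transmission t_tx = L/R = 16000/140000000 = 0.114286 ms.
Per-hop propagation t_prop = 600000/300000000 = 2 ms.
Pipeline fill: first packet needs 4·t_tx to clear all hops; remaining 37 packets each add one t_tx.
Total = (4+38-1)·t_tx + 4·t_prop = 41·0.114286 + 4·2 = 12.69 ms.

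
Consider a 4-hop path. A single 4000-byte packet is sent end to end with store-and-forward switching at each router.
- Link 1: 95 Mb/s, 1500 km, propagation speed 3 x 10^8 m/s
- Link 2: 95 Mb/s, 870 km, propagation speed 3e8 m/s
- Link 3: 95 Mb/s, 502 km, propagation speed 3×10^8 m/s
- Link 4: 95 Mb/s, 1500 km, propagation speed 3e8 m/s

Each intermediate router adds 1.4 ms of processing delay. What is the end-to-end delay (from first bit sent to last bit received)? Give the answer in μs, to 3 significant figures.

L = 4000 × 8 = 32000 bits.
Transmission delay per hop = L/R = 32000/95000000 = 336.842 μs; 4 hops → 1347.37 μs.
Propagation delays (d/s per hop): 5000, 2900, 1673.33, 5000 μs; sum = 14573.3 μs.
Processing at 3 router(s): 3 × 1.4 ms = 4200 μs.
End-to-end = 20100 μs.

20100 μs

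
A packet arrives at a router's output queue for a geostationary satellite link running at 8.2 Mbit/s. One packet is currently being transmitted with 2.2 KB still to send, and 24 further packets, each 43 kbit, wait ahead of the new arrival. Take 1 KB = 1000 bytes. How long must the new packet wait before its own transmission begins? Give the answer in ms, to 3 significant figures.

Each queued packet: L/R = 43000/8.2e+06 = 5.2439 ms.
24 queued → 125.854 ms.
Plus remaining 17600 bits of current packet: 2.14634 ms.
Queuing delay = 128 ms.

128 ms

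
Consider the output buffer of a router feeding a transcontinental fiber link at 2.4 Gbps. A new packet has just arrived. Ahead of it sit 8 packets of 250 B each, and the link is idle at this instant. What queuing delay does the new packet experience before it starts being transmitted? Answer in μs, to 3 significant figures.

6.67 μs

Each queued packet: L/R = 2000/2400000000 = 0.833333 μs.
8 queued → 6.66667 μs.
Queuing delay = 6.67 μs.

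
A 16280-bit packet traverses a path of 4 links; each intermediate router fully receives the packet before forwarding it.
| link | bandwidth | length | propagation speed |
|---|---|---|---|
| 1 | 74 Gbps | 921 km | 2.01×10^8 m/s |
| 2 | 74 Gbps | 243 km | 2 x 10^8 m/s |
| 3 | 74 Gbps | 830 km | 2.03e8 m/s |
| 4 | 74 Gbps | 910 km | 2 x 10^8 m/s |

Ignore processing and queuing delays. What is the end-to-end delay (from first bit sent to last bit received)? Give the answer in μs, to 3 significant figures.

14400 μs

Transmission delay per hop = L/R = 16280/74000000000 = 0.22 μs; 4 hops → 0.88 μs.
Propagation delays (d/s per hop): 4582.09, 1215, 4088.67, 4550 μs; sum = 14435.8 μs.
End-to-end = 14400 μs.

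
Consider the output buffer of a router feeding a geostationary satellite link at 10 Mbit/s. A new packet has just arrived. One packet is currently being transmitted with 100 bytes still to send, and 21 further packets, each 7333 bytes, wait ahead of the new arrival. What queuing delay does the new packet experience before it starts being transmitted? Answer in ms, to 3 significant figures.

123 ms

Each queued packet: L/R = 58664/10000000 = 5.8664 ms.
21 queued → 123.194 ms.
Plus remaining 800 bits of current packet: 0.08 ms.
Queuing delay = 123 ms.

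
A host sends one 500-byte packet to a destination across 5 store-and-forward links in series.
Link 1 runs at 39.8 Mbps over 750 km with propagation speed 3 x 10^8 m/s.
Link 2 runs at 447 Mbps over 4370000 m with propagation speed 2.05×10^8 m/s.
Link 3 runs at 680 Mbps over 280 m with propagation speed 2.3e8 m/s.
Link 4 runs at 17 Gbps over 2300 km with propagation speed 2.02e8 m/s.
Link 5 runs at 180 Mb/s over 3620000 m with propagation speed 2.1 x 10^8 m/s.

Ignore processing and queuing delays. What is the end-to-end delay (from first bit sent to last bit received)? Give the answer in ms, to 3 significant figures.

52.6 ms

L = 500 × 8 = 4000 bits.
Transmission delays (L/R per hop): 0.100503, 0.00894855, 0.00588235, 0.000235294, 0.0222222 ms; sum = 0.137791 ms.
Propagation delays (d/s per hop): 2.5, 21.3171, 0.00121739, 11.3861, 17.2381 ms; sum = 52.4425 ms.
End-to-end = 52.6 ms.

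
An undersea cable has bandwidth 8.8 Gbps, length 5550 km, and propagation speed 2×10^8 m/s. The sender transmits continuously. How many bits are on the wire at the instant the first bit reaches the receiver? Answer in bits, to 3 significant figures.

Propagation delay = 5550000 / 200000000 = 0.02775 s.
BDP = R × t_prop = 8800000000 × 0.02775 = 244200000 bits.

244000000 bits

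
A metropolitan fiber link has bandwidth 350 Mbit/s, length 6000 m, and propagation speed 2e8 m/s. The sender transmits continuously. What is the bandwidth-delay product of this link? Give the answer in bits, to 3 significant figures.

Propagation delay = 6000 / 200000000 = 3e-05 s.
BDP = R × t_prop = 350000000 × 3e-05 = 10500 bits.

10500 bits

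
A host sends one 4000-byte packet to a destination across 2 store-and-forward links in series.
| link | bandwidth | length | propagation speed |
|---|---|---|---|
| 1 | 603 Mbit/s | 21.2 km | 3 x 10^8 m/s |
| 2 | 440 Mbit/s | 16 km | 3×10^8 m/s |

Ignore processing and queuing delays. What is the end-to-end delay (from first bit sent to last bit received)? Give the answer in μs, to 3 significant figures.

250 μs

L = 4000 × 8 = 32000 bits.
Transmission delays (L/R per hop): 53.068, 72.7273 μs; sum = 125.795 μs.
Propagation delays (d/s per hop): 70.6667, 53.3333 μs; sum = 124 μs.
End-to-end = 250 μs.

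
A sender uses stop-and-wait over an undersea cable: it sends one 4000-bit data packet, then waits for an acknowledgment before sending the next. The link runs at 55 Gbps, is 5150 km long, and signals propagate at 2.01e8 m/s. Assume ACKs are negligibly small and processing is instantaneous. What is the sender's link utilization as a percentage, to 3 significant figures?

0.000142 %

t_tx = L/R = 4000/55000000000 = 7.27273e-08 s.
t_prop = 5150000/2.01e+08 = 0.0256219 s; RTT = 0.0512438 s.
Cycle = t_tx + RTT = 0.0512439 s.
Utilization = t_tx / cycle = 7.27273e-08/0.0512439 = 0.000142 %.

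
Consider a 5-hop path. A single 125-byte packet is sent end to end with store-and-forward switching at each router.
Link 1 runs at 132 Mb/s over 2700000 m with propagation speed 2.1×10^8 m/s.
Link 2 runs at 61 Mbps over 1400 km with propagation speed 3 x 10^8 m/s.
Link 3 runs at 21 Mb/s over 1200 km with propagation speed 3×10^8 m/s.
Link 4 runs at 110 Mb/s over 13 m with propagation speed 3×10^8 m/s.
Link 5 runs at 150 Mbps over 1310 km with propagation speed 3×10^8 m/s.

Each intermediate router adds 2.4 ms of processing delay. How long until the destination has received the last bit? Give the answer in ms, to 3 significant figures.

35.6 ms

L = 125 × 8 = 1000 bits.
Transmission delays (L/R per hop): 0.00757576, 0.0163934, 0.047619, 0.00909091, 0.00666667 ms; sum = 0.0873458 ms.
Propagation delays (d/s per hop): 12.8571, 4.66667, 4, 4.33333e-05, 4.36667 ms; sum = 25.8905 ms.
Processing at 4 router(s): 4 × 2.4 ms = 9.6 ms.
End-to-end = 35.6 ms.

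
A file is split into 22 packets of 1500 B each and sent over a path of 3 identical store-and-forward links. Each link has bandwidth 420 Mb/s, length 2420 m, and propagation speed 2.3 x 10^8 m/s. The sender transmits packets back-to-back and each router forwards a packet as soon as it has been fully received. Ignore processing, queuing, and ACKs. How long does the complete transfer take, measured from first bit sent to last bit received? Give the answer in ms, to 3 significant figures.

Per-hop transmission t_tx = L/R = 12000/420000000 = 0.0285714 ms.
Per-hop propagation t_prop = 2420/2.3e+08 = 0.0105217 ms.
Pipeline fill: first packet needs 3·t_tx to clear all hops; remaining 21 packets each add one t_tx.
Total = (3+22-1)·t_tx + 3·t_prop = 24·0.0285714 + 3·0.0105217 = 0.717 ms.

0.717 ms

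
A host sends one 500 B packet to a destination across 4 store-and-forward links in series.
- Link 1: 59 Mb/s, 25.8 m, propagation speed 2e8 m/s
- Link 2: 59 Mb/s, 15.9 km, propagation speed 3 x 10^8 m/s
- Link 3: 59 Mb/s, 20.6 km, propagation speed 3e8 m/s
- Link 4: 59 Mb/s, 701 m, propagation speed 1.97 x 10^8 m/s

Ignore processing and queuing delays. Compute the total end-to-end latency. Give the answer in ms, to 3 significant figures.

L = 500 × 8 = 4000 bits.
Transmission delay per hop = L/R = 4000/59000000 = 0.0677966 ms; 4 hops → 0.271186 ms.
Propagation delays (d/s per hop): 0.000129, 0.053, 0.0686667, 0.00355838 ms; sum = 0.125354 ms.
End-to-end = 0.397 ms.

0.397 ms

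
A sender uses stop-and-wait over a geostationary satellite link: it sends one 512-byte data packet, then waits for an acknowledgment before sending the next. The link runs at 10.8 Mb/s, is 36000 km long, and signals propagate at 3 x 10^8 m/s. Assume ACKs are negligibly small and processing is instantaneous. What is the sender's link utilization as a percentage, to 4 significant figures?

0.1578 %

t_tx = L/R = 4096/10800000 = 0.000379259 s.
t_prop = 36000000/300000000 = 0.12 s; RTT = 0.24 s.
Cycle = t_tx + RTT = 0.240379 s.
Utilization = t_tx / cycle = 0.000379259/0.240379 = 0.1578 %.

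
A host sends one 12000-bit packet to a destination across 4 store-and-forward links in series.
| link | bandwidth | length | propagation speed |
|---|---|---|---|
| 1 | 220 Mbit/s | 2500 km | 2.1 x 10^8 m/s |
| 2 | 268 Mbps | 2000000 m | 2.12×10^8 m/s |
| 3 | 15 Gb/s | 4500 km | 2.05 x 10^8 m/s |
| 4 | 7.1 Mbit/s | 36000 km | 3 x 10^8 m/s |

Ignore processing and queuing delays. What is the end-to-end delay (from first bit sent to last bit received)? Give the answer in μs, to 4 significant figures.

Transmission delays (L/R per hop): 54.5455, 44.7761, 0.8, 1690.14 μs; sum = 1790.26 μs.
Propagation delays (d/s per hop): 11904.8, 9433.96, 21951.2, 120000 μs; sum = 163290 μs.
End-to-end = 165100 μs.

165100 μs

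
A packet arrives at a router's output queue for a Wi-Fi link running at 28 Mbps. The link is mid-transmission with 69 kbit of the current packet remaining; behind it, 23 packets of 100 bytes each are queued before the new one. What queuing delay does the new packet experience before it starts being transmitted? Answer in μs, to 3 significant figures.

Each queued packet: L/R = 800/28000000 = 28.5714 μs.
23 queued → 657.143 μs.
Plus remaining 69000 bits of current packet: 2464.29 μs.
Queuing delay = 3120 μs.

3120 μs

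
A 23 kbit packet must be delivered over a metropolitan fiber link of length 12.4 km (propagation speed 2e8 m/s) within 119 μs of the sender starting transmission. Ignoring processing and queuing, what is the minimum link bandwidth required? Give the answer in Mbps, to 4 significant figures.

403.5 Mbps

Propagation delay = 12400 / 200000000 = 62 μs.
Transmission budget = 119 − 62 = 57 μs.
R ≥ L / t_tx = 23000 bits / 5.7e-05 s = 403.5 Mbps.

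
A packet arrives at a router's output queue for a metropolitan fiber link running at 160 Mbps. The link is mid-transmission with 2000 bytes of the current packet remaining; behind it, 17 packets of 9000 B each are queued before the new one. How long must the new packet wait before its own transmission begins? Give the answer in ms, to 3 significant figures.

7.75 ms

Each queued packet: L/R = 72000/160000000 = 0.45 ms.
17 queued → 7.65 ms.
Plus remaining 16000 bits of current packet: 0.1 ms.
Queuing delay = 7.75 ms.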